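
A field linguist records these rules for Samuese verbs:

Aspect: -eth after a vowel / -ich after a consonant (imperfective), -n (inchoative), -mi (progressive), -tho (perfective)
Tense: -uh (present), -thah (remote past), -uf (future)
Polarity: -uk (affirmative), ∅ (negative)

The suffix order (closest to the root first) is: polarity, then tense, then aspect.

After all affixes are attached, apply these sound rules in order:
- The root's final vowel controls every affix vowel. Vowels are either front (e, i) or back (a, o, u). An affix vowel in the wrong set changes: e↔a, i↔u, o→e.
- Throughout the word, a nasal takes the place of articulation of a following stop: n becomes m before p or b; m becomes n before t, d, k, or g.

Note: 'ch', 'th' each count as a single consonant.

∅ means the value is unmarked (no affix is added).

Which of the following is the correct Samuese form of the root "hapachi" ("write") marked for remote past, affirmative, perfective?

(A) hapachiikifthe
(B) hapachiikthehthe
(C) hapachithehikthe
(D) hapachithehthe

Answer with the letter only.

Attach polarity affirmative -uk → hapachiuk.
Attach tense remote past -thah → hapachiukthah.
Attach aspect perfective -tho → hapachiukthahtho.
Apply vowel harmony: hapachiukthahtho → hapachiikthehthe.
Nasal assimilation: no change.
So the correct form is hapachiikthehthe, option (B).
(C) hapachithehikthe is wrong: it has the affixes in the wrong order.
(D) hapachithehthe is wrong: it uses negative instead of affirmative for polarity.
(A) hapachiikifthe is wrong: it uses future instead of remote past for tense.

B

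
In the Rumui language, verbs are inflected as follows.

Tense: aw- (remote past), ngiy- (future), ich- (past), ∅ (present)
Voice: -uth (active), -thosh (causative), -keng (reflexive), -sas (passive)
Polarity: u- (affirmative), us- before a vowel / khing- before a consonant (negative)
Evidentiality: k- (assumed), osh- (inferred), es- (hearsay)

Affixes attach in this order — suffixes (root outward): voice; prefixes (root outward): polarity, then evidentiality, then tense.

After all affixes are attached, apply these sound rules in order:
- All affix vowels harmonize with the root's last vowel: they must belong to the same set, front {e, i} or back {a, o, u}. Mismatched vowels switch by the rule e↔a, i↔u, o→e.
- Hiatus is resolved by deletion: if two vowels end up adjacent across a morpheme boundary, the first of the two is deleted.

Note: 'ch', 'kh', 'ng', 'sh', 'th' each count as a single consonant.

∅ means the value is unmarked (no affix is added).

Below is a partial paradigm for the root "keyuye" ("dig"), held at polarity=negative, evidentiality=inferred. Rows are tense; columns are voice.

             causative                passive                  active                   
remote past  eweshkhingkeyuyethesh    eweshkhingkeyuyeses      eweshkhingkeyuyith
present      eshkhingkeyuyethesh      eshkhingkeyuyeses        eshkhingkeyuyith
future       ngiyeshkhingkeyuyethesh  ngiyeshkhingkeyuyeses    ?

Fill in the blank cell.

ngiyeshkhingkeyuyith

Attach polarity negative khing- (before consonant 'k') → khingkeyuye.
Attach voice active -uth → khingkeyuyeuth.
Attach evidentiality inferred osh- → oshkhingkeyuyeuth.
Attach tense future ngiy- → ngiyoshkhingkeyuyeuth.
Apply vowel harmony: ngiyoshkhingkeyuyeuth → ngiyeshkhingkeyuyeith.
Apply vowel deletion: ngiyeshkhingkeyuyeith → ngiyeshkhingkeyuyith.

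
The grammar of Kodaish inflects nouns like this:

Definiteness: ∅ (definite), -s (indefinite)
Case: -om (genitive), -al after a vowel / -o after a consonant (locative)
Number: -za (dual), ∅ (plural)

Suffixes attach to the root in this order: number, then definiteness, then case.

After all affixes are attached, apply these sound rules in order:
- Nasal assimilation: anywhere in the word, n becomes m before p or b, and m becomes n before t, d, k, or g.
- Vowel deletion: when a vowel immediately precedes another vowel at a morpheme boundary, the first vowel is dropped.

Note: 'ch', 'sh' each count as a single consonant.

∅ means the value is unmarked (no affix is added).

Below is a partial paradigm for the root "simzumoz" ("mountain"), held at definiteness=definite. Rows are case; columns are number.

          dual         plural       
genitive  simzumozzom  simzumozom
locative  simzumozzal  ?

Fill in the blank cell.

simzumozo

number = plural: zero marking, form stays simzumoz.
definiteness = definite: zero marking, form stays simzumoz.
Attach case locative -o (after consonant 'z') → simzumozo.
Nasal assimilation: no change.
Vowel deletion: no change.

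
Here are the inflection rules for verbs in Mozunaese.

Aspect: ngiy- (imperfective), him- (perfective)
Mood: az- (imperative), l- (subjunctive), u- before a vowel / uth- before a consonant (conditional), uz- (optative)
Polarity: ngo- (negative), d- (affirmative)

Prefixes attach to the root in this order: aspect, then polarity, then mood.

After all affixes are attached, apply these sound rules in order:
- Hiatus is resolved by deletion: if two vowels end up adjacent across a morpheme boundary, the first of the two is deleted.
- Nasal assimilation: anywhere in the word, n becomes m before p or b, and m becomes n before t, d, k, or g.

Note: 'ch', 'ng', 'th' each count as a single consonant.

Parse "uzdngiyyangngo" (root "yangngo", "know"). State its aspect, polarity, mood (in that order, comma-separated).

Segment: uz-d-ngiy-yangngo.
aspect: ngiy- → imperfective.
polarity: d- → affirmative.
mood: uz- → optative.

imperfective, affirmative, optative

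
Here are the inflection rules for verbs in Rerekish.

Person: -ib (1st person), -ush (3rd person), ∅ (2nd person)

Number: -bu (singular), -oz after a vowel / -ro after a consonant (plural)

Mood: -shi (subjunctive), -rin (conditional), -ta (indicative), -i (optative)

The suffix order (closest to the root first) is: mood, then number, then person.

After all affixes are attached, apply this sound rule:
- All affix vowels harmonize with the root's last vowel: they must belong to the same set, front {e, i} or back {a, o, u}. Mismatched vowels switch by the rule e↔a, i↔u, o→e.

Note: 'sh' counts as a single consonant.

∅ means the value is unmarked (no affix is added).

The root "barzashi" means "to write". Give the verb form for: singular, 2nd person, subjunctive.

barzashishibi

Attach mood subjunctive -shi → barzashishi.
Attach number singular -bu → barzashishibu.
person = 2nd person: zero marking, form stays barzashishibu.
Apply vowel harmony: barzashishibu → barzashishibi.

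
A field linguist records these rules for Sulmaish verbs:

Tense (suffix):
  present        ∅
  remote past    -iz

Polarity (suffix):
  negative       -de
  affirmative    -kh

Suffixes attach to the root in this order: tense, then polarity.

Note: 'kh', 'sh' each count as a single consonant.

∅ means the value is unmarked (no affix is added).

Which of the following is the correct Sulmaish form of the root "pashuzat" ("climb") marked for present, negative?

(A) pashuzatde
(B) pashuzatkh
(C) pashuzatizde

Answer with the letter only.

A

tense = present: zero marking, form stays pashuzat.
Attach polarity negative -de → pashuzatde.
So the correct form is pashuzatde, option (A).
(B) pashuzatkh is wrong: it uses affirmative instead of negative for polarity.
(C) pashuzatizde is wrong: it uses remote past instead of present for tense.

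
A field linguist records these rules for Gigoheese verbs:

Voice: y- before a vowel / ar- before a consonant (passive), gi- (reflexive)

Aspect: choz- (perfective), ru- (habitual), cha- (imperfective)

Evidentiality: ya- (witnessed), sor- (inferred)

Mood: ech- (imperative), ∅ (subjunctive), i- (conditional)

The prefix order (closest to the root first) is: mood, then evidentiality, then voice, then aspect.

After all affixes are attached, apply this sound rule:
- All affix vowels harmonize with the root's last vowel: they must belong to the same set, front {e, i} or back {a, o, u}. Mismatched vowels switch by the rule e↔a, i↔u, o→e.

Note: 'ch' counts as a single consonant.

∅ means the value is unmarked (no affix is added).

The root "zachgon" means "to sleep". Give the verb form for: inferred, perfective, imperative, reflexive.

Attach mood imperative ech- → echzachgon.
Attach evidentiality inferred sor- → sorechzachgon.
Attach voice reflexive gi- → gisorechzachgon.
Attach aspect perfective choz- → chozgisorechzachgon.
Apply vowel harmony: chozgisorechzachgon → chozgusorachzachgon.

chozgusorachzachgon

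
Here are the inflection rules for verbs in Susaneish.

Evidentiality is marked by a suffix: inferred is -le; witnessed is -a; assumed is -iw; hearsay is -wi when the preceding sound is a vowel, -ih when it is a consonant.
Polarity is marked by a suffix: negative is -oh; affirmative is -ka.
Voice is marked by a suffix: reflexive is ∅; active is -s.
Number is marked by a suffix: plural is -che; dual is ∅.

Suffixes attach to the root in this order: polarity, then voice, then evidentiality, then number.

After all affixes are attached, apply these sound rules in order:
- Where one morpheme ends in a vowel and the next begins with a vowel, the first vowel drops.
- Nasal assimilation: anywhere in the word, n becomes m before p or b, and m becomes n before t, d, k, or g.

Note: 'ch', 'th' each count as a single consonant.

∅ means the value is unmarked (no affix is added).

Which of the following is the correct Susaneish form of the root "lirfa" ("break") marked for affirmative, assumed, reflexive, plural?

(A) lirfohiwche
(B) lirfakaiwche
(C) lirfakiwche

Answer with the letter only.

C

Attach polarity affirmative -ka → lirfaka.
voice = reflexive: zero marking, form stays lirfaka.
Attach evidentiality assumed -iw → lirfakaiw.
Attach number plural -che → lirfakaiwche.
Apply vowel deletion: lirfakaiwche → lirfakiwche.
Nasal assimilation: no change.
So the correct form is lirfakiwche, option (C).
(A) lirfohiwche is wrong: it uses negative instead of affirmative for polarity.
(B) lirfakaiwche is wrong: it fails to apply the sound rule(s).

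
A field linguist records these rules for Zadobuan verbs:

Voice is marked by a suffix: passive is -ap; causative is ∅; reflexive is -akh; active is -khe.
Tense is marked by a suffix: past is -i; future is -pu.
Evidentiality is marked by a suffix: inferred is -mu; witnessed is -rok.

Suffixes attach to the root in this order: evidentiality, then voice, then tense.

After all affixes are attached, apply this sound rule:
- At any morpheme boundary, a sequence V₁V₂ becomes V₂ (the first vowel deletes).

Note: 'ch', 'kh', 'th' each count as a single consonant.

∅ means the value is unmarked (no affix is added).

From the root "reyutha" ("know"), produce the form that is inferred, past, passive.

Attach evidentiality inferred -mu → reyuthamu.
Attach voice passive -ap → reyuthamuap.
Attach tense past -i → reyuthamuapi.
Apply vowel deletion: reyuthamuapi → reyuthamapi.

reyuthamapi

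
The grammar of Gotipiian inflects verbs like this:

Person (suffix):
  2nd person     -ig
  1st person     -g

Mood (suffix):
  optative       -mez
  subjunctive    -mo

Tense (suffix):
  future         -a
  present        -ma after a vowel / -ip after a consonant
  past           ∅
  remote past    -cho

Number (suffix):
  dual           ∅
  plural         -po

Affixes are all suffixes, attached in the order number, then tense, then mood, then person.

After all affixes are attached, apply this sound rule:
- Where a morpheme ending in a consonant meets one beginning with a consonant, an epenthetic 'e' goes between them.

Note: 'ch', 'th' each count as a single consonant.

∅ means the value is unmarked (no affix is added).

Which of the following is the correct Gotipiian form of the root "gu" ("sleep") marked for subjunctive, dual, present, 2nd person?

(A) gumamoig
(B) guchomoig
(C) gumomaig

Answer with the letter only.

A

number = dual: zero marking, form stays gu.
Attach tense present -ma (after vowel 'u') → guma.
Attach mood subjunctive -mo → gumamo.
Attach person 2nd person -ig → gumamoig.
Epenthesis: no change.
So the correct form is gumamoig, option (A).
(B) guchomoig is wrong: it uses remote past instead of present for tense.
(C) gumomaig is wrong: it has the affixes in the wrong order.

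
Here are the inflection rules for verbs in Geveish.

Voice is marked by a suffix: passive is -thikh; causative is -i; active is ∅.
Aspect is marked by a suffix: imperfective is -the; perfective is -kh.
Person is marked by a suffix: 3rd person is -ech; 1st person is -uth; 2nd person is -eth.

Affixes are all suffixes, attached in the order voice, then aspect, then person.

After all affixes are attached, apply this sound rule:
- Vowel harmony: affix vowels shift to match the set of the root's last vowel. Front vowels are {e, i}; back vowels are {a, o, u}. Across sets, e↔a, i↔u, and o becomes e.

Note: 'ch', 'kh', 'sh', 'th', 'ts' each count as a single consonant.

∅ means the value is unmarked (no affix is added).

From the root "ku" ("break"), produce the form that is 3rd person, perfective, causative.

Attach voice causative -i → kui.
Attach aspect perfective -kh → kuikh.
Attach person 3rd person -ech → kuikhech.
Apply vowel harmony: kuikhech → kuukhach.

kuukhach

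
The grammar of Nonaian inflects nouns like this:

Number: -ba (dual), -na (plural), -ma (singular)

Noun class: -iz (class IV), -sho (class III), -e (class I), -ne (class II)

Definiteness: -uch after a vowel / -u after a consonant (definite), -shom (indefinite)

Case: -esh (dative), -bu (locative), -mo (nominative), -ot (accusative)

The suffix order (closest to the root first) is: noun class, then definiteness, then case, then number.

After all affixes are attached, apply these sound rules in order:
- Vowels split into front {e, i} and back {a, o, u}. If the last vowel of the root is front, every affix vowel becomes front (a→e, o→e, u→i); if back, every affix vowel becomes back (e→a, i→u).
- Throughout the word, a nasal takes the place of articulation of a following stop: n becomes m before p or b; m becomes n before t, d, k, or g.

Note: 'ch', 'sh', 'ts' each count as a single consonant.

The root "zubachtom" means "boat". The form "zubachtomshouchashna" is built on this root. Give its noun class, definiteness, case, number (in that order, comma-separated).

class III, definite, dative, plural

Segment: zubachtom-sho-uch-esh-na.
noun class: -sho → class III.
definiteness: -uch/u → definite.
case: -esh → dative.
number: -na → plural.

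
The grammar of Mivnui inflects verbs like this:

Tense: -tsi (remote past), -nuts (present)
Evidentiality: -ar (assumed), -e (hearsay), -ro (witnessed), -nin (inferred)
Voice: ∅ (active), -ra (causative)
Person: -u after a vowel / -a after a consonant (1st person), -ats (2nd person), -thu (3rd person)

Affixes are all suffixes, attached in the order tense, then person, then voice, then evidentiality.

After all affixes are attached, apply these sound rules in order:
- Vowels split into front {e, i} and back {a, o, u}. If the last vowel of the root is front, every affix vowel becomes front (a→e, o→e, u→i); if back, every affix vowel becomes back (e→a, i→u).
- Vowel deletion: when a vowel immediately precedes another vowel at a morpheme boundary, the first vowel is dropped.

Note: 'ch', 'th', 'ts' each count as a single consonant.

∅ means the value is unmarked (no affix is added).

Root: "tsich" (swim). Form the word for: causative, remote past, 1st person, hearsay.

Attach tense remote past -tsi → tsichtsi.
Attach person 1st person -u (after vowel 'i') → tsichtsiu.
Attach voice causative -ra → tsichtsiura.
Attach evidentiality hearsay -e → tsichtsiurae.
Apply vowel harmony: tsichtsiurae → tsichtsiiree.
Apply vowel deletion: tsichtsiiree → tsichtsire.

tsichtsire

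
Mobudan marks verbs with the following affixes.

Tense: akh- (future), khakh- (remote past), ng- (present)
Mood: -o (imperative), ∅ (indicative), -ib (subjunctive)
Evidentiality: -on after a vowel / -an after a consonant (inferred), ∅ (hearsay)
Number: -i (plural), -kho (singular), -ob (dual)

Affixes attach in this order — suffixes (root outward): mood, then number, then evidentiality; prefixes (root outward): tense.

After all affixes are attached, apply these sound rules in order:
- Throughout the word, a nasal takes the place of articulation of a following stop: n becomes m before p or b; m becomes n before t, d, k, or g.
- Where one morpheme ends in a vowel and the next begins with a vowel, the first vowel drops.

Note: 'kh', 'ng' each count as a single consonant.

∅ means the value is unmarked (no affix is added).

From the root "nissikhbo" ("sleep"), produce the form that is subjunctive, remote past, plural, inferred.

khakhnissikhbibon

Attach mood subjunctive -ib → nissikhboib.
Attach number plural -i → nissikhboibi.
Attach evidentiality inferred -on (after vowel 'i') → nissikhboibion.
Attach tense remote past khakh- → khakhnissikhboibion.
Nasal assimilation: no change.
Apply vowel deletion: khakhnissikhboibion → khakhnissikhbibon.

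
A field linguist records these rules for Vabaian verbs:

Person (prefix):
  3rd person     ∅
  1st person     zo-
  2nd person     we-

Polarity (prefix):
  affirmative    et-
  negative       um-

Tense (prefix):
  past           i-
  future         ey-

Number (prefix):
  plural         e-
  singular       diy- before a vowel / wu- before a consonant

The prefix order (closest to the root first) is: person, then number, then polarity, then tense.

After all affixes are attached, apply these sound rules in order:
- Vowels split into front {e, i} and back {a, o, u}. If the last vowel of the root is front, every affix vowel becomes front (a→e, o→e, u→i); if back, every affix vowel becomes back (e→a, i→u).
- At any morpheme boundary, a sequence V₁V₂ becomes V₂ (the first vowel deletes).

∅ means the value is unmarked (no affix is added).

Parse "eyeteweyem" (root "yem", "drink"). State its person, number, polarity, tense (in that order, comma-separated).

Segment: ey-et-e-we-yem.
person: we- → 2nd person.
number: e- → plural.
polarity: et- → affirmative.
tense: ey- → future.

2nd person, plural, affirmative, future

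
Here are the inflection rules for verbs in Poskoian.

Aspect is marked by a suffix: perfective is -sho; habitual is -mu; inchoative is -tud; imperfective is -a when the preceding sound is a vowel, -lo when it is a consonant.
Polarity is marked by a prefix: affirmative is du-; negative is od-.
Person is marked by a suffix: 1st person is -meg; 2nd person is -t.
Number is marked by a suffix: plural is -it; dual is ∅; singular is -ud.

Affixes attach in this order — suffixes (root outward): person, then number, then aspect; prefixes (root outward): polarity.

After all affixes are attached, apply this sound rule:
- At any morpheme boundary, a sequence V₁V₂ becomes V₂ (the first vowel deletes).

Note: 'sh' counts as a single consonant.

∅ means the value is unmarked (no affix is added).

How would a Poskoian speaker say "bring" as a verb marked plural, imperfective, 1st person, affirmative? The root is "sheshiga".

Attach person 1st person -meg → sheshigameg.
Attach number plural -it → sheshigamegit.
Attach aspect imperfective -lo (after consonant 't') → sheshigamegitlo.
Attach polarity affirmative du- → dusheshigamegitlo.
Vowel deletion: no change.

dusheshigamegitlo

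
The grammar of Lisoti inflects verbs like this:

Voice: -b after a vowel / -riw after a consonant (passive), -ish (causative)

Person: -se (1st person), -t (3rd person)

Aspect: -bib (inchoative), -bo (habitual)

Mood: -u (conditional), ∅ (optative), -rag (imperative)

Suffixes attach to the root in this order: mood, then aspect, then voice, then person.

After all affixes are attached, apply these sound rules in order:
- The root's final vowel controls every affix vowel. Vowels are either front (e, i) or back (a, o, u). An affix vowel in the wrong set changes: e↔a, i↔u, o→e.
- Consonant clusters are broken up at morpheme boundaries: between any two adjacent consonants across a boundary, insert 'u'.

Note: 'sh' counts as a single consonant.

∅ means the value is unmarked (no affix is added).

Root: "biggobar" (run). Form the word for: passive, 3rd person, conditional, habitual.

Attach mood conditional -u → biggobaru.
Attach aspect habitual -bo → biggobarubo.
Attach voice passive -b (after vowel 'o') → biggobarubob.
Attach person 3rd person -t → biggobarubobt.
Vowel harmony: no change.
Apply epenthesis: biggobarubobt → biggobarubobut.

biggobarubobut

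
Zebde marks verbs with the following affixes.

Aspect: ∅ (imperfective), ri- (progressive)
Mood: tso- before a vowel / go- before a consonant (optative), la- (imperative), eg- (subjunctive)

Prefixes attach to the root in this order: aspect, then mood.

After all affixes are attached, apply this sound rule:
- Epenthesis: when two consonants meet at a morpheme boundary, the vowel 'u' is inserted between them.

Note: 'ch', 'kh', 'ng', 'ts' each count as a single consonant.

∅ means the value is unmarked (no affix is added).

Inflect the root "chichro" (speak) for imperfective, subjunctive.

eguchichro

aspect = imperfective: zero marking, form stays chichro.
Attach mood subjunctive eg- → egchichro.
Apply epenthesis: egchichro → eguchichro.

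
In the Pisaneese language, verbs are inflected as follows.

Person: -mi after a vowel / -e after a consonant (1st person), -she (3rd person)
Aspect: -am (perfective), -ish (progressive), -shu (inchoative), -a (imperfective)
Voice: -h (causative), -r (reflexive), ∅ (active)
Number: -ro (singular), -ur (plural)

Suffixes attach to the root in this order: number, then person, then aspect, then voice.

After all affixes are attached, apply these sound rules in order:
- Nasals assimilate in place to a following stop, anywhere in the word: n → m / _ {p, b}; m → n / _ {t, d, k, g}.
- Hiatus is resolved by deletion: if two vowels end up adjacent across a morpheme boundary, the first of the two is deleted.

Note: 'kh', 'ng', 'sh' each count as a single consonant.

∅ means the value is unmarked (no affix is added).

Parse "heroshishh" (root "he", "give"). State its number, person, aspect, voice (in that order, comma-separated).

Segment: he-ro-she-ish-h.
number: -ro → singular.
person: -she → 3rd person.
aspect: -ish → progressive.
voice: -h → causative.

singular, 3rd person, progressive, causative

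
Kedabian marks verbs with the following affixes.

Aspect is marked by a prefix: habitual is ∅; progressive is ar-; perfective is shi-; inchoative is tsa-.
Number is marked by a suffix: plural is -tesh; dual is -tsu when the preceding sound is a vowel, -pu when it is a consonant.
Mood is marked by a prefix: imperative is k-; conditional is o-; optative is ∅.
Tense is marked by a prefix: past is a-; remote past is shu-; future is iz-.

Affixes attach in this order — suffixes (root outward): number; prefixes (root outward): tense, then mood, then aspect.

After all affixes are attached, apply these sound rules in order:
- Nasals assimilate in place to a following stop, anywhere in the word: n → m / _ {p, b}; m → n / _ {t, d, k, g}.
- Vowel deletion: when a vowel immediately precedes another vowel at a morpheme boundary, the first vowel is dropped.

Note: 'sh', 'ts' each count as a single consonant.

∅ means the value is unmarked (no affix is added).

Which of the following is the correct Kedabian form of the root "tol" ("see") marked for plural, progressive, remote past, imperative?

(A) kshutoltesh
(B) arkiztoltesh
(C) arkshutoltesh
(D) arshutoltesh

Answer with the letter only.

C

Attach tense remote past shu- → shutol.
Attach mood imperative k- → kshutol.
Attach number plural -tesh → kshutoltesh.
Attach aspect progressive ar- → arkshutoltesh.
Nasal assimilation: no change.
Vowel deletion: no change.
So the correct form is arkshutoltesh, option (C).
(A) kshutoltesh is wrong: it uses habitual instead of progressive for aspect.
(B) arkiztoltesh is wrong: it uses future instead of remote past for tense.
(D) arshutoltesh is wrong: it uses optative instead of imperative for mood.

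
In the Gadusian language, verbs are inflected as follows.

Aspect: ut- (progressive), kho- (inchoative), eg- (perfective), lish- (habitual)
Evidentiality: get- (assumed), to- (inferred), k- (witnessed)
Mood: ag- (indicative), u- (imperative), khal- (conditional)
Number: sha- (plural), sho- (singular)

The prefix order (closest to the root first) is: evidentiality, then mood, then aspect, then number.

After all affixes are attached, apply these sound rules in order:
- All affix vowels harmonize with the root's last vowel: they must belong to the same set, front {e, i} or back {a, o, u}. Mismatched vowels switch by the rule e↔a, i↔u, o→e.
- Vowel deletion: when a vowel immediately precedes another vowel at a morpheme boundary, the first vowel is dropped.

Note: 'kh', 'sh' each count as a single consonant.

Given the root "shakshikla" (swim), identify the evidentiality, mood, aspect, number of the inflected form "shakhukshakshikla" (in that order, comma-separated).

witnessed, imperative, inchoative, plural

Segment: sha-kho-u-k-shakshikla.
evidentiality: k- → witnessed.
mood: u- → imperative.
aspect: kho- → inchoative.
number: sha- → plural.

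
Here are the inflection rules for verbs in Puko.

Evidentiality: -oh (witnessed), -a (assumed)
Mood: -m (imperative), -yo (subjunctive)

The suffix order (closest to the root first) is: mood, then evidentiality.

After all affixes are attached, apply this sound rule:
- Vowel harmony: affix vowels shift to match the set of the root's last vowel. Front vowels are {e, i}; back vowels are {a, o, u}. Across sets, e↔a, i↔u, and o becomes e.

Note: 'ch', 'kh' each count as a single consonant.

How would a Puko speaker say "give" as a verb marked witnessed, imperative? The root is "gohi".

Attach mood imperative -m → gohim.
Attach evidentiality witnessed -oh → gohimoh.
Apply vowel harmony: gohimoh → gohimeh.

gohimeh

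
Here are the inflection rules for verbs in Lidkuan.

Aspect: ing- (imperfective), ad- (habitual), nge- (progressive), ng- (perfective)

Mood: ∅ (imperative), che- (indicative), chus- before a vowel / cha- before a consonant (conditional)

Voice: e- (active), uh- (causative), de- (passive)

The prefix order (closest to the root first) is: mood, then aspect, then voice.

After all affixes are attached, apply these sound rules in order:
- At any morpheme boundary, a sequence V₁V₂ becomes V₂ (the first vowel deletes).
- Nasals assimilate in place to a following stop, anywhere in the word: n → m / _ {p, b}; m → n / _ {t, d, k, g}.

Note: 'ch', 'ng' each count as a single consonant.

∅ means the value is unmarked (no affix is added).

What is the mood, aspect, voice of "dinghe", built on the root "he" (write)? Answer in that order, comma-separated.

imperative, imperfective, passive

Segment: de-ing-he.
mood: ∅ → imperative.
aspect: ing- → imperfective.
voice: de- → passive.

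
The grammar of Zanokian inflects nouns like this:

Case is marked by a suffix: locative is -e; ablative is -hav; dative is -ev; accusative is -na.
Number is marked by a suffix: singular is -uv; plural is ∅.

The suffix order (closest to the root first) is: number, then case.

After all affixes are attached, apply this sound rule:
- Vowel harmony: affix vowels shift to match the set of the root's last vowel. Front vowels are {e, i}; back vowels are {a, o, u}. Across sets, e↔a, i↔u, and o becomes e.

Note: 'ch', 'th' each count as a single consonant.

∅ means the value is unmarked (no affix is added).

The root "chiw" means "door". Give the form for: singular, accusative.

chiwivne

Attach number singular -uv → chiwuv.
Attach case accusative -na → chiwuvna.
Apply vowel harmony: chiwuvna → chiwivne.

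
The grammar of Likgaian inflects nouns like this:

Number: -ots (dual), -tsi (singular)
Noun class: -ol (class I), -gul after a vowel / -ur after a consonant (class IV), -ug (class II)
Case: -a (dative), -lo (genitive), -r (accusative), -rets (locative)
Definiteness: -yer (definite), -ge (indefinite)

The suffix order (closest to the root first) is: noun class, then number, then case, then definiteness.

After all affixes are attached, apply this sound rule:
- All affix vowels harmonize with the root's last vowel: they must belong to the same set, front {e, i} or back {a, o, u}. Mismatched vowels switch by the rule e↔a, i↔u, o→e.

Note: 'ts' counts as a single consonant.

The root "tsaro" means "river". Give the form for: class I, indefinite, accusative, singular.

Attach noun class class I -ol → tsarool.
Attach number singular -tsi → tsarooltsi.
Attach case accusative -r → tsarooltsir.
Attach definiteness indefinite -ge → tsarooltsirge.
Apply vowel harmony: tsarooltsirge → tsarooltsurga.

tsarooltsurga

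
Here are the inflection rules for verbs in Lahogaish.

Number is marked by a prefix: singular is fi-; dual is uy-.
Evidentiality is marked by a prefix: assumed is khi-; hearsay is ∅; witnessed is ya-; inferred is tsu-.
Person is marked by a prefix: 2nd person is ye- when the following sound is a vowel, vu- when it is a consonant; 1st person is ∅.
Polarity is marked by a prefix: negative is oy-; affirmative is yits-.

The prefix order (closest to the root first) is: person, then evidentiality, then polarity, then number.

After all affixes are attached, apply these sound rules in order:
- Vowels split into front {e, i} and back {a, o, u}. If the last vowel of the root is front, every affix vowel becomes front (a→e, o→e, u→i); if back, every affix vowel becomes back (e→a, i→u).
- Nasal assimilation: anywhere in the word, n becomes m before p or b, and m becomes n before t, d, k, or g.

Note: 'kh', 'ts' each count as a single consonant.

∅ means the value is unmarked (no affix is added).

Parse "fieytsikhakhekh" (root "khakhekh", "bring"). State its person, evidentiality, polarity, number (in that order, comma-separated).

1st person, inferred, negative, singular

Segment: fi-oy-tsu-khakhekh.
person: ∅ → 1st person.
evidentiality: tsu- → inferred.
polarity: oy- → negative.
number: fi- → singular.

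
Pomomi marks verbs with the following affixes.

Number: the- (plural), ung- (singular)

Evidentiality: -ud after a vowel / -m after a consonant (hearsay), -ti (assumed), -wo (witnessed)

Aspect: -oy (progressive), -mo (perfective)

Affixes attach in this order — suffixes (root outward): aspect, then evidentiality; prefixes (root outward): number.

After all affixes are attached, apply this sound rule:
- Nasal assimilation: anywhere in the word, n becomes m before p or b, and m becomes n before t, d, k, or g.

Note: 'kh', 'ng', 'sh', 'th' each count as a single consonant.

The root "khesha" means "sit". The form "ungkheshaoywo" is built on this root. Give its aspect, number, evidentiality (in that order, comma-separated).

Segment: ung-khesha-oy-wo.
aspect: -oy → progressive.
number: ung- → singular.
evidentiality: -wo → witnessed.

progressive, singular, witnessed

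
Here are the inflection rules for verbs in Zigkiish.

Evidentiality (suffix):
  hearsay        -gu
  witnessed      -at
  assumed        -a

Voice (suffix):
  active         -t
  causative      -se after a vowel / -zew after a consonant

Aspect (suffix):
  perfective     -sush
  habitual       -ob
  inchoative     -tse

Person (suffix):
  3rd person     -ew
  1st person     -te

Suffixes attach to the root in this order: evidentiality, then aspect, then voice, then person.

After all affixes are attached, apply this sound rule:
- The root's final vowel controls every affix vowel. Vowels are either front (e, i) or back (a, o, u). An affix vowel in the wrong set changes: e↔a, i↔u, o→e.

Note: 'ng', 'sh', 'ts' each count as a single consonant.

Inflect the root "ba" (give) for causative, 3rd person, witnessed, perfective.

baatsushzawaw

Attach evidentiality witnessed -at → baat.
Attach aspect perfective -sush → baatsush.
Attach voice causative -zew (after consonant 'sh') → baatsushzew.
Attach person 3rd person -ew → baatsushzewew.
Apply vowel harmony: baatsushzewew → baatsushzawaw.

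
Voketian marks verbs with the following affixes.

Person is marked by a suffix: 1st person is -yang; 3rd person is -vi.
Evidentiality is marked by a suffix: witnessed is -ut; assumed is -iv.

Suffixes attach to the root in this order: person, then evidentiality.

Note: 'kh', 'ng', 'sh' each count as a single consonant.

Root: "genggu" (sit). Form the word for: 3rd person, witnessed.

Attach person 3rd person -vi → gengguvi.
Attach evidentiality witnessed -ut → gengguviut.

gengguviut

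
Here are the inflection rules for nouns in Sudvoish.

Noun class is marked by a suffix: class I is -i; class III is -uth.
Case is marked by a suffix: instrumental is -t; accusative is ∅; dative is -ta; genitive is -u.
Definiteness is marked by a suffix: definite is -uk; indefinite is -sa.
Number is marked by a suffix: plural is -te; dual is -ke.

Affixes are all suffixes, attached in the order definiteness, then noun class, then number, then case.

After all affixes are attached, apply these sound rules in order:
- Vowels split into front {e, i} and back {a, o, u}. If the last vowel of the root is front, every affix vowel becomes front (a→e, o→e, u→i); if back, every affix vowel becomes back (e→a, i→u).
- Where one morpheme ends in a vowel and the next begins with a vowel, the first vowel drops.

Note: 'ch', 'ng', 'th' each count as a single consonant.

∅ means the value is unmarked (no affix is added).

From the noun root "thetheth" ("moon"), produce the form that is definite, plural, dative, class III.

thethethikithtete

Attach definiteness definite -uk → thethethuk.
Attach noun class class III -uth → thethethukuth.
Attach number plural -te → thethethukuthte.
Attach case dative -ta → thethethukuthteta.
Apply vowel harmony: thethethukuthteta → thethethikithtete.
Vowel deletion: no change.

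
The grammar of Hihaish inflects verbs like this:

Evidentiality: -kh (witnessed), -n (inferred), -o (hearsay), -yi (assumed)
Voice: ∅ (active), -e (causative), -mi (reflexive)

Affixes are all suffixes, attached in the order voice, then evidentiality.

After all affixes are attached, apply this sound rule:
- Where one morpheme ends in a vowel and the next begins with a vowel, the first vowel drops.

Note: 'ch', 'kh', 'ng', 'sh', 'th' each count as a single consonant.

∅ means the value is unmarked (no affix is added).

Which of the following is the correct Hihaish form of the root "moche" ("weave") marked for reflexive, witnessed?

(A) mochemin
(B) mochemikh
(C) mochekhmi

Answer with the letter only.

B

Attach voice reflexive -mi → mochemi.
Attach evidentiality witnessed -kh → mochemikh.
Vowel deletion: no change.
So the correct form is mochemikh, option (B).
(A) mochemin is wrong: it uses inferred instead of witnessed for evidentiality.
(C) mochekhmi is wrong: it has the affixes in the wrong order.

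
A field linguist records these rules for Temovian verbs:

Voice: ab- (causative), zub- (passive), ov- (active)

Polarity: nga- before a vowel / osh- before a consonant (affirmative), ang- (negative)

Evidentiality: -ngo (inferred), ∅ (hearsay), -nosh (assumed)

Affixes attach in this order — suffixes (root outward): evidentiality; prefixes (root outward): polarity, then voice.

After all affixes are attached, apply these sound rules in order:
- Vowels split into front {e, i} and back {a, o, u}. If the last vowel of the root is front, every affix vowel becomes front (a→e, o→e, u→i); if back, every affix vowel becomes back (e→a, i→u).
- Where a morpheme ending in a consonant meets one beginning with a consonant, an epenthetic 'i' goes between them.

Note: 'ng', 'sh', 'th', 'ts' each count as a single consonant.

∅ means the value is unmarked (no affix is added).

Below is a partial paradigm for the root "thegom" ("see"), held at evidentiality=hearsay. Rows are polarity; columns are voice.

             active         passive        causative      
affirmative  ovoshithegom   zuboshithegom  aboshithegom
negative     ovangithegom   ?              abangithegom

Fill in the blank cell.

evidentiality = hearsay: zero marking, form stays thegom.
Attach polarity negative ang- → angthegom.
Attach voice passive zub- → zubangthegom.
Vowel harmony: no change.
Apply epenthesis: zubangthegom → zubangithegom.

zubangithegom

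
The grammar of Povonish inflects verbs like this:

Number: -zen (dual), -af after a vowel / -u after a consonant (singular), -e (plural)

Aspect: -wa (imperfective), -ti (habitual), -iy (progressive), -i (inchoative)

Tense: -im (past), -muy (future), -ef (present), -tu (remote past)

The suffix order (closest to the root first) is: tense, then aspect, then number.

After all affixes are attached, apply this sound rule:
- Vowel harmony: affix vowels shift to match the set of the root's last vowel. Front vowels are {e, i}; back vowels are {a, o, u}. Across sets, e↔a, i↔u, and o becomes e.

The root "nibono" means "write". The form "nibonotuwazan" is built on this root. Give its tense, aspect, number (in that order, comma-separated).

Segment: nibono-tu-wa-zen.
tense: -tu → remote past.
aspect: -wa → imperfective.
number: -zen → dual.

remote past, imperfective, dual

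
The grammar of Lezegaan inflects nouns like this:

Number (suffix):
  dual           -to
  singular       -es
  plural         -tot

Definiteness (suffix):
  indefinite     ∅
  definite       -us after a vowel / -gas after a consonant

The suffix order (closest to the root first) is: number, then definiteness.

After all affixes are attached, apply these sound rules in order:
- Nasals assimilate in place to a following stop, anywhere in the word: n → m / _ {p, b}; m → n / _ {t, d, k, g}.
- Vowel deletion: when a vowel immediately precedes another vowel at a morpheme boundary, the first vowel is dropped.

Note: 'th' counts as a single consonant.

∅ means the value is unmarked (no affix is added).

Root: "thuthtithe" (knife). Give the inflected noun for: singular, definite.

Attach number singular -es → thuthtithees.
Attach definiteness definite -gas (after consonant 's') → thuthtitheesgas.
Nasal assimilation: no change.
Apply vowel deletion: thuthtitheesgas → thuthtithesgas.

thuthtithesgas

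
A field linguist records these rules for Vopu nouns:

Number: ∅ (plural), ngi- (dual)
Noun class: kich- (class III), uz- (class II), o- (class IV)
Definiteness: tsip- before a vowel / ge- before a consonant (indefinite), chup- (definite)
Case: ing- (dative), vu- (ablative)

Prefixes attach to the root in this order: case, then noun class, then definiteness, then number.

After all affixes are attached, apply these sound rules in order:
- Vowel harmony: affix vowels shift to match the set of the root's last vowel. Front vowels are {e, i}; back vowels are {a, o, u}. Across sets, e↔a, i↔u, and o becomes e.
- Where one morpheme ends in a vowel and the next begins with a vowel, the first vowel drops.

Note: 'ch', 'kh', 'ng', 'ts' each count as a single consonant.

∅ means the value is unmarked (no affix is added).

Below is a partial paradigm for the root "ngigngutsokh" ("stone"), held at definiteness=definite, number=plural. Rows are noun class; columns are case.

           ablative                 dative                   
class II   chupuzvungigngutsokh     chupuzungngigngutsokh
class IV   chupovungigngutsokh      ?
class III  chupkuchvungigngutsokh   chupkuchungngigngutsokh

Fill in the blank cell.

chupungngigngutsokh

Attach case dative ing- → ingngigngutsokh.
Attach noun class class IV o- → oingngigngutsokh.
Attach definiteness definite chup- → chupoingngigngutsokh.
number = plural: zero marking, form stays chupoingngigngutsokh.
Apply vowel harmony: chupoingngigngutsokh → chupoungngigngutsokh.
Apply vowel deletion: chupoungngigngutsokh → chupungngigngutsokh.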